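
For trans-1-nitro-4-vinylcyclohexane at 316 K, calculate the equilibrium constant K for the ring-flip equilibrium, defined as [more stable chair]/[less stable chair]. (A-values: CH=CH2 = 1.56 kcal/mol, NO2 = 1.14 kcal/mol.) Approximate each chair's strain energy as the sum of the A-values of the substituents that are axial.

C1 and C4 have opposite parity, so for the trans isomer the two substituents are e,e in one chair and a,a in the other.
Chair I (vinyl axial, nitro axial): E = 2.70 kcal/mol; chair II (vinyl equatorial, nitro equatorial): E = 0.00 kcal/mol.
ΔG = 2.70 kcal/mol between the two chairs.
K = exp(ΔG/RT) with R = 1.987×10⁻³ kcal mol⁻¹ K⁻¹ and T = 316 K gives K ≈ 73.7.

K ≈ 73.7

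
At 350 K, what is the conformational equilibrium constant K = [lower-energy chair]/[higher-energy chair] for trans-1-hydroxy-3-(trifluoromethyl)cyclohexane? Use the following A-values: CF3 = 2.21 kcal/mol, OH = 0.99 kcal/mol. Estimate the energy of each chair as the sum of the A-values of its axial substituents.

K ≈ 5.78

C1 and C3 have the same parity, so for the trans isomer the two substituents are one axial and one equatorial in each chair.
Chair I (trifluoromethyl axial, hydroxyl equatorial): E = 2.21 kcal/mol; chair II (trifluoromethyl equatorial, hydroxyl axial): E = 0.99 kcal/mol.
ΔG = 1.22 kcal/mol between the two chairs.
K = exp(ΔG/RT) with R = 1.987×10⁻³ kcal mol⁻¹ K⁻¹ and T = 350 K gives K ≈ 5.78.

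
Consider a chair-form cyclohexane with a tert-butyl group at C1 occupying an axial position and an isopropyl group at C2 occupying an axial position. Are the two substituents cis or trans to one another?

trans

C1 and C2 have opposite parity, so their axial bonds point in opposite directions.
With opposite-parity carbons, two substituents on the same face are one axial and one equatorial; opposite faces give both axial or both equatorial.
Here the groups are axial/axial → opposite face → trans.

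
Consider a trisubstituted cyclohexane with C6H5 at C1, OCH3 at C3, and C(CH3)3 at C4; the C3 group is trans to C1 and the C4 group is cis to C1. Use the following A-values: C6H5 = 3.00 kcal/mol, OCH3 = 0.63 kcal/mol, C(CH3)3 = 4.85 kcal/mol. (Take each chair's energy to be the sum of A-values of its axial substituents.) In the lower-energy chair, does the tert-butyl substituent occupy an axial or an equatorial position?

Chair I (phenyl axial, methoxy equatorial, tert-butyl equatorial): E = 3.00 kcal/mol.
Chair II (phenyl equatorial, methoxy axial, tert-butyl axial): E = 5.48 kcal/mol.
Chair I is the more stable (lower-energy) conformer, and in that chair the tert-butyl group is equatorial.

equatorial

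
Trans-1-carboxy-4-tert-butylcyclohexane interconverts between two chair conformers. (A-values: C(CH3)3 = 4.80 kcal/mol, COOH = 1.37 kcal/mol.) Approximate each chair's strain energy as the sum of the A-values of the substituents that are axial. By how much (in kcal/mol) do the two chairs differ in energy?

6.17 kcal/mol

C1 and C4 have opposite parity, so for the trans isomer the two substituents are e,e in one chair and a,a in the other.
Chair I (tert-butyl axial, carboxyl axial): E = 6.17 kcal/mol.
Chair II (tert-butyl equatorial, carboxyl equatorial): E = 0.00 kcal/mol.
ΔE = 6.17 − 0.00 = 6.17 kcal/mol; chair II is more stable.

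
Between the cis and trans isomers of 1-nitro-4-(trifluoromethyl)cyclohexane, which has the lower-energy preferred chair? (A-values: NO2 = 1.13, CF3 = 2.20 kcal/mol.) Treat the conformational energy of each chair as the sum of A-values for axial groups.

At 1,4 positions (parity opposite): cis → (a,e or e,a); trans → (e,e or a,a).
Best chair for cis: E = 1.13 kcal/mol; best chair for trans: E = 0.00 kcal/mol.
The trans isomer is lower by 1.13 kcal/mol.

trans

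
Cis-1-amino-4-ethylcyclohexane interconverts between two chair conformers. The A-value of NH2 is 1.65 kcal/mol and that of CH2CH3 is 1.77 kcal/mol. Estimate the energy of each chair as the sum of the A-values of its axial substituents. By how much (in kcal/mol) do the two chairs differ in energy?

C1 and C4 have opposite parity, so for the cis isomer the two substituents are one axial and one equatorial in each chair.
Chair I (amino axial, ethyl equatorial): E = 1.65 kcal/mol.
Chair II (amino equatorial, ethyl axial): E = 1.77 kcal/mol.
ΔE = 1.77 − 1.65 = 0.12 kcal/mol; chair I is more stable.

0.12 kcal/mol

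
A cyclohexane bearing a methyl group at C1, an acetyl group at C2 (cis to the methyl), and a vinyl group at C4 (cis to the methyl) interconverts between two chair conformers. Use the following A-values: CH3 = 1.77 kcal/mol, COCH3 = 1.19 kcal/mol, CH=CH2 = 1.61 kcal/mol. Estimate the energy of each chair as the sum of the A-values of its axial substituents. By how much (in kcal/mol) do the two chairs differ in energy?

Chair I (methyl axial, acetyl equatorial, vinyl equatorial): E = 1.77 kcal/mol.
Chair II (methyl equatorial, acetyl axial, vinyl axial): E = 2.80 kcal/mol.
ΔE = 2.80 − 1.77 = 1.03 kcal/mol; chair I is more stable.

1.03 kcal/mol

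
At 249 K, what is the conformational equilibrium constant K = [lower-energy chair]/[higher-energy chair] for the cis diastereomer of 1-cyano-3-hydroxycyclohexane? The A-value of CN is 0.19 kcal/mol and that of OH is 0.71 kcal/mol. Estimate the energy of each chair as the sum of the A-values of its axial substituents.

C1 and C3 have the same parity, so for the cis isomer the two substituents are e,e in one chair and a,a in the other.
Chair I (cyano axial, hydroxyl axial): E = 0.90 kcal/mol; chair II (cyano equatorial, hydroxyl equatorial): E = 0.00 kcal/mol.
ΔG = 0.90 kcal/mol between the two chairs.
K = exp(ΔG/RT) with R = 1.987×10⁻³ kcal mol⁻¹ K⁻¹ and T = 249 K gives K ≈ 6.17.

K ≈ 6.17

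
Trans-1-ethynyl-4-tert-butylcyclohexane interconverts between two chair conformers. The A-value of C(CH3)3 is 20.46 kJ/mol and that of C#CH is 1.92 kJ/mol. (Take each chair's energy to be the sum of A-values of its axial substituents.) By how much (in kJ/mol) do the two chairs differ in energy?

22.38 kJ/mol

C1 and C4 have opposite parity, so for the trans isomer the two substituents are e,e in one chair and a,a in the other.
Chair I (tert-butyl axial, ethynyl axial): E = 22.38 kJ/mol.
Chair II (tert-butyl equatorial, ethynyl equatorial): E = 0.00 kJ/mol.
ΔE = 22.38 − 0.00 = 22.38 kJ/mol; chair II is more stable.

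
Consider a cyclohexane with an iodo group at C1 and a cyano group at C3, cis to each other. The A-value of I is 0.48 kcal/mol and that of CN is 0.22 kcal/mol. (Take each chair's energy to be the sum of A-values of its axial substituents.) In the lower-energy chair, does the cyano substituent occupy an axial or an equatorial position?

equatorial

C1 and C3 have the same parity, so for the cis isomer the two substituents are e,e in one chair and a,a in the other.
Chair I (iodo axial, cyano axial): E = 0.70 kcal/mol.
Chair II (iodo equatorial, cyano equatorial): E = 0.00 kcal/mol.
Chair II is the more stable (lower-energy) conformer, and in that chair the cyano group is equatorial.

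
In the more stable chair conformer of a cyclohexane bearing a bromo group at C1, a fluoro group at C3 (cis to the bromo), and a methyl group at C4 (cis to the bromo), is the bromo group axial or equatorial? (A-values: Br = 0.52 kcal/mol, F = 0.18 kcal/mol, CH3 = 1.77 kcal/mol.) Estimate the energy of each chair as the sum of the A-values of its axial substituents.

axial

Chair I (bromo axial, fluoro axial, methyl equatorial): E = 0.70 kcal/mol.
Chair II (bromo equatorial, fluoro equatorial, methyl axial): E = 1.77 kcal/mol.
Chair I is the more stable (lower-energy) conformer, and in that chair the bromo group is axial.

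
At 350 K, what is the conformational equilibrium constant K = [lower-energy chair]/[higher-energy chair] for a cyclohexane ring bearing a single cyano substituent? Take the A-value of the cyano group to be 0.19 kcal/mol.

One chair has the cyano group axial (E = 0.19 kcal/mol) and the other has it equatorial (E = 0).
ΔG = 0.19 kcal/mol between the two chairs.
K = exp(ΔG/RT) with R = 1.987×10⁻³ kcal mol⁻¹ K⁻¹ and T = 350 K gives K ≈ 1.31.

K ≈ 1.31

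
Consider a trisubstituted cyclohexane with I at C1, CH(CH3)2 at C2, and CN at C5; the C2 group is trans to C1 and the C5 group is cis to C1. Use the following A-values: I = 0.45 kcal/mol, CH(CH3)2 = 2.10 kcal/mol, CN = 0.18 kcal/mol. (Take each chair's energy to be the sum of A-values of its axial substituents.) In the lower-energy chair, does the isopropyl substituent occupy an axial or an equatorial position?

equatorial

Chair I (iodo axial, isopropyl axial, cyano axial): E = 2.73 kcal/mol.
Chair II (iodo equatorial, isopropyl equatorial, cyano equatorial): E = 0.00 kcal/mol.
Chair II is the more stable (lower-energy) conformer, and in that chair the isopropyl group is equatorial.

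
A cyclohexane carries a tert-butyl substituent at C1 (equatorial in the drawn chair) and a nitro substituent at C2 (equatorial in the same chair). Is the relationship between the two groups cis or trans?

trans

C1 and C2 have opposite parity, so their axial bonds point in opposite directions.
With opposite-parity carbons, two substituents on the same face are one axial and one equatorial; opposite faces give both axial or both equatorial.
Here the groups are equatorial/equatorial → opposite face → trans.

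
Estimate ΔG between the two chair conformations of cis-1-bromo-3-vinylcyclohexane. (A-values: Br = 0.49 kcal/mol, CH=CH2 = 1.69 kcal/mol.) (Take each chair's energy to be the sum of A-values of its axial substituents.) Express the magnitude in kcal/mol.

2.18 kcal/mol

C1 and C3 have the same parity, so for the cis isomer the two substituents are e,e in one chair and a,a in the other.
Chair I (bromo axial, vinyl axial): E = 2.18 kcal/mol.
Chair II (bromo equatorial, vinyl equatorial): E = 0.00 kcal/mol.
ΔE = 2.18 − 0.00 = 2.18 kcal/mol; chair II is more stable.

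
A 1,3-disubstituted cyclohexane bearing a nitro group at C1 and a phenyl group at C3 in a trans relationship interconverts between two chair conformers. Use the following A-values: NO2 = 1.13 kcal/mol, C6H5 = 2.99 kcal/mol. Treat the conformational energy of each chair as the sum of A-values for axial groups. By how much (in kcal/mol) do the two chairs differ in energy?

1.86 kcal/mol

C1 and C3 have the same parity, so for the trans isomer the two substituents are one axial and one equatorial in each chair.
Chair I (nitro axial, phenyl equatorial): E = 1.13 kcal/mol.
Chair II (nitro equatorial, phenyl axial): E = 2.99 kcal/mol.
ΔE = 2.99 − 1.13 = 1.86 kcal/mol; chair I is more stable.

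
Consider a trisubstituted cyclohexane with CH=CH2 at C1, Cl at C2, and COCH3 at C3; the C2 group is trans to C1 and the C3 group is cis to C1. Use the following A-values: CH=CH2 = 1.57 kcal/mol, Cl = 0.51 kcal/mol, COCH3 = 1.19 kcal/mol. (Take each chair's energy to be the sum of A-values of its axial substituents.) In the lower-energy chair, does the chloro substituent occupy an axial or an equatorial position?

equatorial

Chair I (vinyl axial, chloro axial, acetyl axial): E = 3.27 kcal/mol.
Chair II (vinyl equatorial, chloro equatorial, acetyl equatorial): E = 0.00 kcal/mol.
Chair II is the more stable (lower-energy) conformer, and in that chair the chloro group is equatorial.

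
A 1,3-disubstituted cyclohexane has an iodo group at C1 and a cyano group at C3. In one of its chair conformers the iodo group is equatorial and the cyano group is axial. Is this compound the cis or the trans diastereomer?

C1 and C3 have the same parity, so their axial bonds point in the same direction.
With same-parity carbons, two substituents on the same face are both axial or both equatorial; opposite faces give one of each.
Here the groups are equatorial/axial → opposite face → trans.

trans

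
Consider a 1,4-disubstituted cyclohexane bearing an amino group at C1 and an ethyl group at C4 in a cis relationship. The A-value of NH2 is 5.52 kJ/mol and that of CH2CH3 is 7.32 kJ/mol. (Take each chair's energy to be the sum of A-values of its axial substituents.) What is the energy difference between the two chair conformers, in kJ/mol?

C1 and C4 have opposite parity, so for the cis isomer the two substituents are one axial and one equatorial in each chair.
Chair I (amino axial, ethyl equatorial): E = 5.52 kJ/mol.
Chair II (amino equatorial, ethyl axial): E = 7.32 kJ/mol.
ΔE = 7.32 − 5.52 = 1.80 kJ/mol; chair I is more stable.

1.80 kJ/mol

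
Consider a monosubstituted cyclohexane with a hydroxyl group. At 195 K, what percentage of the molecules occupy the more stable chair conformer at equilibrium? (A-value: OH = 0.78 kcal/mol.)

88.2%

One chair has the hydroxyl group axial (E = 0.78 kcal/mol) and the other has it equatorial (E = 0).
ΔG = 0.78 kcal/mol between the two chairs.
K = exp(ΔG/RT) with R = 1.987×10⁻³ kcal mol⁻¹ K⁻¹ and T = 195 K gives K ≈ 7.49.
Fraction in the lower-energy chair = K/(K+1) = 88.2%.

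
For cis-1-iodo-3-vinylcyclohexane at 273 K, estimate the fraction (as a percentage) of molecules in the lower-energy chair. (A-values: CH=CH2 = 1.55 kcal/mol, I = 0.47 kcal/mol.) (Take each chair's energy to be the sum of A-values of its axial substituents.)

C1 and C3 have the same parity, so for the cis isomer the two substituents are e,e in one chair and a,a in the other.
Chair I (vinyl axial, iodo axial): E = 2.02 kcal/mol; chair II (vinyl equatorial, iodo equatorial): E = 0.00 kcal/mol.
ΔG = 2.02 kcal/mol between the two chairs.
K = exp(ΔG/RT) with R = 1.987×10⁻³ kcal mol⁻¹ K⁻¹ and T = 273 K gives K ≈ 41.4.
Fraction in the lower-energy chair = K/(K+1) = 97.6%.

97.6%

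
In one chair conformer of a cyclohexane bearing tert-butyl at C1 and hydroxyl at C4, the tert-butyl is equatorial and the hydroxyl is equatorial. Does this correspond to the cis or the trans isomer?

trans

C1 and C4 have opposite parity, so their axial bonds point in opposite directions.
With opposite-parity carbons, two substituents on the same face are one axial and one equatorial; opposite faces give both axial or both equatorial.
Here the groups are equatorial/equatorial → opposite face → trans.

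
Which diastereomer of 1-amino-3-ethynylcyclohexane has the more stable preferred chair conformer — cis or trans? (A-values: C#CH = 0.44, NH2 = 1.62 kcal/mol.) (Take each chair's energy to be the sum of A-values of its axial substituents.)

At 1,3 positions (parity same): cis → (e,e or a,a); trans → (a,e or e,a).
Best chair for cis: E = 0.00 kcal/mol; best chair for trans: E = 0.44 kcal/mol.
The cis isomer is lower by 0.44 kcal/mol.

cis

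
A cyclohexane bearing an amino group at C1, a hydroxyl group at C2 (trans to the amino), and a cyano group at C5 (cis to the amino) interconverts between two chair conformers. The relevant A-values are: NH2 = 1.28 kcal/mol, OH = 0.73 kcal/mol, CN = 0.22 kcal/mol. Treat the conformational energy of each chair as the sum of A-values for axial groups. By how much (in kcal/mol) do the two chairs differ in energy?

Chair I (amino axial, hydroxyl axial, cyano axial): E = 2.23 kcal/mol.
Chair II (amino equatorial, hydroxyl equatorial, cyano equatorial): E = 0.00 kcal/mol.
ΔE = 2.23 − 0.00 = 2.23 kcal/mol; chair II is more stable.

2.23 kcal/mol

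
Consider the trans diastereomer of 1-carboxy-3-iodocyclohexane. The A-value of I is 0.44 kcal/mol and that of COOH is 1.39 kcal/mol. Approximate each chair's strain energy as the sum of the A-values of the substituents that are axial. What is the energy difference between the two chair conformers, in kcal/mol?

C1 and C3 have the same parity, so for the trans isomer the two substituents are one axial and one equatorial in each chair.
Chair I (iodo axial, carboxyl equatorial): E = 0.44 kcal/mol.
Chair II (iodo equatorial, carboxyl axial): E = 1.39 kcal/mol.
ΔE = 1.39 − 0.44 = 0.95 kcal/mol; chair I is more stable.

0.95 kcal/mol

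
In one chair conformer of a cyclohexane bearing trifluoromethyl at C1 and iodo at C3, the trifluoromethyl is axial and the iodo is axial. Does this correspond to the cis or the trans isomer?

cis

C1 and C3 have the same parity, so their axial bonds point in the same direction.
With same-parity carbons, two substituents on the same face are both axial or both equatorial; opposite faces give one of each.
Here the groups are axial/axial → same face → cis.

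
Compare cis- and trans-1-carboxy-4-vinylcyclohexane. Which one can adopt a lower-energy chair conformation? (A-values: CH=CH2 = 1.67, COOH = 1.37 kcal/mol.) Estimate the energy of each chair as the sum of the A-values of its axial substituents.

At 1,4 positions (parity opposite): cis → (a,e or e,a); trans → (e,e or a,a).
Best chair for cis: E = 1.37 kcal/mol; best chair for trans: E = 0.00 kcal/mol.
The trans isomer is lower by 1.37 kcal/mol.

trans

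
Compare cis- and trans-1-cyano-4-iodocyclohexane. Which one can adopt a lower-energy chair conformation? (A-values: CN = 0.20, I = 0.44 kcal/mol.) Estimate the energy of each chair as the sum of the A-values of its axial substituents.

At 1,4 positions (parity opposite): cis → (a,e or e,a); trans → (e,e or a,a).
Best chair for cis: E = 0.20 kcal/mol; best chair for trans: E = 0.00 kcal/mol.
The trans isomer is lower by 0.20 kcal/mol.

trans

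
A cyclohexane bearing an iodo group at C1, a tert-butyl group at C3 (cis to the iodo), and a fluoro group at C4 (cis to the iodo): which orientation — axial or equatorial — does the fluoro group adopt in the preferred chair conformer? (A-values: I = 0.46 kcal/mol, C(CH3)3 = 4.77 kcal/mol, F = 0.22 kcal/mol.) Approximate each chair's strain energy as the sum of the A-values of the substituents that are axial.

Chair I (iodo axial, tert-butyl axial, fluoro equatorial): E = 5.23 kcal/mol.
Chair II (iodo equatorial, tert-butyl equatorial, fluoro axial): E = 0.22 kcal/mol.
Chair II is the more stable (lower-energy) conformer, and in that chair the fluoro group is axial.

axial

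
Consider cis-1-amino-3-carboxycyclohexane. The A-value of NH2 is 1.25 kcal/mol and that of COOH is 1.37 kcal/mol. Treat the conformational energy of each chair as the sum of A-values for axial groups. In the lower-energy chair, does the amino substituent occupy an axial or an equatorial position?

C1 and C3 have the same parity, so for the cis isomer the two substituents are e,e in one chair and a,a in the other.
Chair I (amino axial, carboxyl axial): E = 2.62 kcal/mol.
Chair II (amino equatorial, carboxyl equatorial): E = 0.00 kcal/mol.
Chair II is the more stable (lower-energy) conformer, and in that chair the amino group is equatorial.

equatorial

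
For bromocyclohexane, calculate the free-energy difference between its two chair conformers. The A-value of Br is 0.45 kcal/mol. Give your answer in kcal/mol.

0.45 kcal/mol

A monosubstituted cyclohexane has one chair with the bromo group axial (E = A = 0.45 kcal/mol) and one with it equatorial (E = 0).
ΔE = 0.45 − 0 = 0.45 kcal/mol.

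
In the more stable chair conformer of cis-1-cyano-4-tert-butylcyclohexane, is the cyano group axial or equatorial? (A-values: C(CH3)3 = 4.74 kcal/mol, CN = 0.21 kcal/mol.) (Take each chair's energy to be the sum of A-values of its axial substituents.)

C1 and C4 have opposite parity, so for the cis isomer the two substituents are one axial and one equatorial in each chair.
Chair I (tert-butyl axial, cyano equatorial): E = 4.74 kcal/mol.
Chair II (tert-butyl equatorial, cyano axial): E = 0.21 kcal/mol.
Chair II is the more stable (lower-energy) conformer, and in that chair the cyano group is axial.

axial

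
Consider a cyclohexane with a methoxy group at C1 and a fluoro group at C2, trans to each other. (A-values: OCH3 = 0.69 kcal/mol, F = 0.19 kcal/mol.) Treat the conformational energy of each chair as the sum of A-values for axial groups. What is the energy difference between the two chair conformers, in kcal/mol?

C1 and C2 have opposite parity, so for the trans isomer the two substituents are e,e in one chair and a,a in the other.
Chair I (methoxy axial, fluoro axial): E = 0.88 kcal/mol.
Chair II (methoxy equatorial, fluoro equatorial): E = 0.00 kcal/mol.
ΔE = 0.88 − 0.00 = 0.88 kcal/mol; chair II is more stable.

0.88 kcal/mol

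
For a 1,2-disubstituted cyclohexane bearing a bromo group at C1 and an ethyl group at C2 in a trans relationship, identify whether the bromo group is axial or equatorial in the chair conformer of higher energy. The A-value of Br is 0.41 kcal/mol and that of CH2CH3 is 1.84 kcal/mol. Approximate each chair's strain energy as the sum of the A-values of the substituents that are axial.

C1 and C2 have opposite parity, so for the trans isomer the two substituents are e,e in one chair and a,a in the other.
Chair I (bromo axial, ethyl axial): E = 2.25 kcal/mol.
Chair II (bromo equatorial, ethyl equatorial): E = 0.00 kcal/mol.
Chair I is the less stable (higher-energy) conformer, and in that chair the bromo group is axial.

axial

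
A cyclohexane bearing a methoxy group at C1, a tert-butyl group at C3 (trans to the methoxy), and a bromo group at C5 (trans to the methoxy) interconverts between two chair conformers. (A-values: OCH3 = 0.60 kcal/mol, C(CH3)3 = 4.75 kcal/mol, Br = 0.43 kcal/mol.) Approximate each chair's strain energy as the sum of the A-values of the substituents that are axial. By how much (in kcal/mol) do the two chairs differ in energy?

Chair I (methoxy axial, tert-butyl equatorial, bromo equatorial): E = 0.60 kcal/mol.
Chair II (methoxy equatorial, tert-butyl axial, bromo axial): E = 5.18 kcal/mol.
ΔE = 5.18 − 0.60 = 4.58 kcal/mol; chair I is more stable.

4.58 kcal/mol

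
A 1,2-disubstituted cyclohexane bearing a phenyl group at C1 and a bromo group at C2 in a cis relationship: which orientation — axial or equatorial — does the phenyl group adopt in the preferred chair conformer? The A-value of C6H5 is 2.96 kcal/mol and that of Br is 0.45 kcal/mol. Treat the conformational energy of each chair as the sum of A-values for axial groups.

equatorial

C1 and C2 have opposite parity, so for the cis isomer the two substituents are one axial and one equatorial in each chair.
Chair I (phenyl axial, bromo equatorial): E = 2.96 kcal/mol.
Chair II (phenyl equatorial, bromo axial): E = 0.45 kcal/mol.
Chair II is the more stable (lower-energy) conformer, and in that chair the phenyl group is equatorial.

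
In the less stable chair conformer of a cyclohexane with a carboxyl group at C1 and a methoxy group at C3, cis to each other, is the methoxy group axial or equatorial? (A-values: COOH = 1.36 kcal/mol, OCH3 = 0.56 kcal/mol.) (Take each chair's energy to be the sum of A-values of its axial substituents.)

C1 and C3 have the same parity, so for the cis isomer the two substituents are e,e in one chair and a,a in the other.
Chair I (carboxyl axial, methoxy axial): E = 1.92 kcal/mol.
Chair II (carboxyl equatorial, methoxy equatorial): E = 0.00 kcal/mol.
Chair I is the less stable (higher-energy) conformer, and in that chair the methoxy group is axial.

axial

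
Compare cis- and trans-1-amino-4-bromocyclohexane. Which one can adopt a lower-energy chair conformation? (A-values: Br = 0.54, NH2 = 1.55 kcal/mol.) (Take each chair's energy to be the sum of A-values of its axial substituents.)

At 1,4 positions (parity opposite): cis → (a,e or e,a); trans → (e,e or a,a).
Best chair for cis: E = 0.54 kcal/mol; best chair for trans: E = 0.00 kcal/mol.
The trans isomer is lower by 0.54 kcal/mol.

trans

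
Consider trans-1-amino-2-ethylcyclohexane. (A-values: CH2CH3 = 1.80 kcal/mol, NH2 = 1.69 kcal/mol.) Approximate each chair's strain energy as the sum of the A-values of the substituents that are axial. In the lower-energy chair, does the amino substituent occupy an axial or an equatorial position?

C1 and C2 have opposite parity, so for the trans isomer the two substituents are e,e in one chair and a,a in the other.
Chair I (ethyl axial, amino axial): E = 3.49 kcal/mol.
Chair II (ethyl equatorial, amino equatorial): E = 0.00 kcal/mol.
Chair II is the more stable (lower-energy) conformer, and in that chair the amino group is equatorial.

equatorial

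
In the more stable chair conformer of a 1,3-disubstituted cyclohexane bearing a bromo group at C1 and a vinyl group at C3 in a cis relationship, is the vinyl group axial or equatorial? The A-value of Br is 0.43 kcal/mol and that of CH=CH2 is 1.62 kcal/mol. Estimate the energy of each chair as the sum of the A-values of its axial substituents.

C1 and C3 have the same parity, so for the cis isomer the two substituents are e,e in one chair and a,a in the other.
Chair I (bromo axial, vinyl axial): E = 2.05 kcal/mol.
Chair II (bromo equatorial, vinyl equatorial): E = 0.00 kcal/mol.
Chair II is the more stable (lower-energy) conformer, and in that chair the vinyl group is equatorial.

equatorial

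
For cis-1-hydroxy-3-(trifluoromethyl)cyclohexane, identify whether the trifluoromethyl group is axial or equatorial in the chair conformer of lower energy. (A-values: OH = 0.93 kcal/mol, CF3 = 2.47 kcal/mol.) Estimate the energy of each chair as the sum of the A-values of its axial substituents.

C1 and C3 have the same parity, so for the cis isomer the two substituents are e,e in one chair and a,a in the other.
Chair I (hydroxyl axial, trifluoromethyl axial): E = 3.40 kcal/mol.
Chair II (hydroxyl equatorial, trifluoromethyl equatorial): E = 0.00 kcal/mol.
Chair II is the more stable (lower-energy) conformer, and in that chair the trifluoromethyl group is equatorial.

equatorial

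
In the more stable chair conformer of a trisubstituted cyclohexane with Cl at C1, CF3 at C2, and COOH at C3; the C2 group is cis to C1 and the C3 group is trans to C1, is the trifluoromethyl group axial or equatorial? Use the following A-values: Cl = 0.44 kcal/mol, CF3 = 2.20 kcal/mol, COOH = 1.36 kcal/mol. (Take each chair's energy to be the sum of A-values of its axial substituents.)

Chair I (chloro axial, trifluoromethyl equatorial, carboxyl equatorial): E = 0.44 kcal/mol.
Chair II (chloro equatorial, trifluoromethyl axial, carboxyl axial): E = 3.56 kcal/mol.
Chair I is the more stable (lower-energy) conformer, and in that chair the trifluoromethyl group is equatorial.

equatorial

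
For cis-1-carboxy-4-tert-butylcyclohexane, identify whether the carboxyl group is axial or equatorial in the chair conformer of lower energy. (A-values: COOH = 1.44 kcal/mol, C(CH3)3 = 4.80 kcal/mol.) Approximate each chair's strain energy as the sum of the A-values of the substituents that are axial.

axial

C1 and C4 have opposite parity, so for the cis isomer the two substituents are one axial and one equatorial in each chair.
Chair I (carboxyl axial, tert-butyl equatorial): E = 1.44 kcal/mol.
Chair II (carboxyl equatorial, tert-butyl axial): E = 4.80 kcal/mol.
Chair I is the more stable (lower-energy) conformer, and in that chair the carboxyl group is axial.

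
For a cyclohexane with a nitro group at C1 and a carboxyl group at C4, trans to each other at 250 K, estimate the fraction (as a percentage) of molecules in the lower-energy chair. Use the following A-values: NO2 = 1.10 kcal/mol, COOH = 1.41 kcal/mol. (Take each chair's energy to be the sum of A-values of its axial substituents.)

C1 and C4 have opposite parity, so for the trans isomer the two substituents are e,e in one chair and a,a in the other.
Chair I (nitro axial, carboxyl axial): E = 2.51 kcal/mol; chair II (nitro equatorial, carboxyl equatorial): E = 0.00 kcal/mol.
ΔG = 2.51 kcal/mol between the two chairs.
K = exp(ΔG/RT) with R = 1.987×10⁻³ kcal mol⁻¹ K⁻¹ and T = 250 K gives K ≈ 156.
Fraction in the lower-energy chair = K/(K+1) = 99.4%.

99.4%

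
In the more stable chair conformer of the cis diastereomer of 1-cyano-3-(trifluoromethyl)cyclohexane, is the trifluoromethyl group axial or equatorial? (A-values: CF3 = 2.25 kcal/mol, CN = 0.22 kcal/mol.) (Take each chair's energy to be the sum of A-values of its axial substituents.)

C1 and C3 have the same parity, so for the cis isomer the two substituents are e,e in one chair and a,a in the other.
Chair I (trifluoromethyl axial, cyano axial): E = 2.47 kcal/mol.
Chair II (trifluoromethyl equatorial, cyano equatorial): E = 0.00 kcal/mol.
Chair II is the more stable (lower-energy) conformer, and in that chair the trifluoromethyl group is equatorial.

equatorial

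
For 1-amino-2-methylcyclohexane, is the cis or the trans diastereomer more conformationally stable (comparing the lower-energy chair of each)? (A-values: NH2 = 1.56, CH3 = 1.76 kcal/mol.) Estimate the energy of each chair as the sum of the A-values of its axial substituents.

At 1,2 positions (parity opposite): cis → (a,e or e,a); trans → (e,e or a,a).
Best chair for cis: E = 1.56 kcal/mol; best chair for trans: E = 0.00 kcal/mol.
The trans isomer is lower by 1.56 kcal/mol.

trans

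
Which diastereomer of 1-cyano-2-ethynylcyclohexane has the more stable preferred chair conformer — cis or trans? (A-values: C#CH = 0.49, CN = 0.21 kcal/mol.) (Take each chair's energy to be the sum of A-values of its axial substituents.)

trans

At 1,2 positions (parity opposite): cis → (a,e or e,a); trans → (e,e or a,a).
Best chair for cis: E = 0.21 kcal/mol; best chair for trans: E = 0.00 kcal/mol.
The trans isomer is lower by 0.21 kcal/mol.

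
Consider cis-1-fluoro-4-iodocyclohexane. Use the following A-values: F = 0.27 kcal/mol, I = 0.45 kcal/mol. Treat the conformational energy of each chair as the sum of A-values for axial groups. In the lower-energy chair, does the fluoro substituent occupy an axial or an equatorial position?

axial

C1 and C4 have opposite parity, so for the cis isomer the two substituents are one axial and one equatorial in each chair.
Chair I (fluoro axial, iodo equatorial): E = 0.27 kcal/mol.
Chair II (fluoro equatorial, iodo axial): E = 0.45 kcal/mol.
Chair I is the more stable (lower-energy) conformer, and in that chair the fluoro group is axial.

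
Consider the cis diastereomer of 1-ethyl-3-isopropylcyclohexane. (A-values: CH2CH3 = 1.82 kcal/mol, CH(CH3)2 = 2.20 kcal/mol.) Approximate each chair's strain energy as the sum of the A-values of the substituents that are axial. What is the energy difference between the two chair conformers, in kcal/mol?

4.02 kcal/mol

C1 and C3 have the same parity, so for the cis isomer the two substituents are e,e in one chair and a,a in the other.
Chair I (ethyl axial, isopropyl axial): E = 4.02 kcal/mol.
Chair II (ethyl equatorial, isopropyl equatorial): E = 0.00 kcal/mol.
ΔE = 4.02 − 0.00 = 4.02 kcal/mol; chair II is more stable.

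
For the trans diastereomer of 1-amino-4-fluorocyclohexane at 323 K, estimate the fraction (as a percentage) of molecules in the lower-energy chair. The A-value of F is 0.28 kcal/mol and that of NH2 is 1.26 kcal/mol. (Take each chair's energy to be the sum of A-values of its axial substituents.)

91.7%

C1 and C4 have opposite parity, so for the trans isomer the two substituents are e,e in one chair and a,a in the other.
Chair I (fluoro axial, amino axial): E = 1.54 kcal/mol; chair II (fluoro equatorial, amino equatorial): E = 0.00 kcal/mol.
ΔG = 1.54 kcal/mol between the two chairs.
K = exp(ΔG/RT) with R = 1.987×10⁻³ kcal mol⁻¹ K⁻¹ and T = 323 K gives K ≈ 11.
Fraction in the lower-energy chair = K/(K+1) = 91.7%.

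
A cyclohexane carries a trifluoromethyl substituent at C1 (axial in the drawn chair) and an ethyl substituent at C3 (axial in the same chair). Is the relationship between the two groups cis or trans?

cis

C1 and C3 have the same parity, so their axial bonds point in the same direction.
With same-parity carbons, two substituents on the same face are both axial or both equatorial; opposite faces give one of each.
Here the groups are axial/axial → same face → cis.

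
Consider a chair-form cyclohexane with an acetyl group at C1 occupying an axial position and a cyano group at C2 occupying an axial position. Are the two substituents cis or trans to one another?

C1 and C2 have opposite parity, so their axial bonds point in opposite directions.
With opposite-parity carbons, two substituents on the same face are one axial and one equatorial; opposite faces give both axial or both equatorial.
Here the groups are axial/axial → opposite face → trans.

trans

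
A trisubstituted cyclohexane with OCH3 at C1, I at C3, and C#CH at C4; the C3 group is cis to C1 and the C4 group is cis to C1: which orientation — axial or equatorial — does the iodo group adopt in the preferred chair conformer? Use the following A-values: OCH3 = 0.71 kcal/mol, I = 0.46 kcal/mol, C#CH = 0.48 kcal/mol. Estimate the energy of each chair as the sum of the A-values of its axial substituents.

equatorial

Chair I (methoxy axial, iodo axial, ethynyl equatorial): E = 1.17 kcal/mol.
Chair II (methoxy equatorial, iodo equatorial, ethynyl axial): E = 0.48 kcal/mol.
Chair II is the more stable (lower-energy) conformer, and in that chair the iodo group is equatorial.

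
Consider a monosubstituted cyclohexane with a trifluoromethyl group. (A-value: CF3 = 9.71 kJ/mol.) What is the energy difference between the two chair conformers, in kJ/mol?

A monosubstituted cyclohexane has one chair with the trifluoromethyl group axial (E = A = 9.71 kJ/mol) and one with it equatorial (E = 0).
ΔE = 9.71 − 0 = 9.71 kJ/mol.

9.71 kJ/mol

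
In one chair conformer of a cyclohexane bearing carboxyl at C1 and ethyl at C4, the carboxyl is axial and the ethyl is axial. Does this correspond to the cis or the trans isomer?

trans

C1 and C4 have opposite parity, so their axial bonds point in opposite directions.
With opposite-parity carbons, two substituents on the same face are one axial and one equatorial; opposite faces give both axial or both equatorial.
Here the groups are axial/axial → opposite face → trans.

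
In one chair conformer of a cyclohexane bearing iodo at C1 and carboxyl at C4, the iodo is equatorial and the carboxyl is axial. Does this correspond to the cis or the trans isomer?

cis

C1 and C4 have opposite parity, so their axial bonds point in opposite directions.
With opposite-parity carbons, two substituents on the same face are one axial and one equatorial; opposite faces give both axial or both equatorial.
Here the groups are equatorial/axial → same face → cis.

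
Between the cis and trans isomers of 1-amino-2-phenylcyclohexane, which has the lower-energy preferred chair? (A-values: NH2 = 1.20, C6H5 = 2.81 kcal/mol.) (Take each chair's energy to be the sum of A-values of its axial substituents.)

At 1,2 positions (parity opposite): cis → (a,e or e,a); trans → (e,e or a,a).
Best chair for cis: E = 1.20 kcal/mol; best chair for trans: E = 0.00 kcal/mol.
The trans isomer is lower by 1.20 kcal/mol.

trans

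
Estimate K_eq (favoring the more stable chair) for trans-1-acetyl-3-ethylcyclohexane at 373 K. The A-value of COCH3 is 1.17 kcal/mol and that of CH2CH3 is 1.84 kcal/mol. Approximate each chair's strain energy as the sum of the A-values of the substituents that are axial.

K ≈ 2.47

C1 and C3 have the same parity, so for the trans isomer the two substituents are one axial and one equatorial in each chair.
Chair I (acetyl axial, ethyl equatorial): E = 1.17 kcal/mol; chair II (acetyl equatorial, ethyl axial): E = 1.84 kcal/mol.
ΔG = 0.67 kcal/mol between the two chairs.
K = exp(ΔG/RT) with R = 1.987×10⁻³ kcal mol⁻¹ K⁻¹ and T = 373 K gives K ≈ 2.47.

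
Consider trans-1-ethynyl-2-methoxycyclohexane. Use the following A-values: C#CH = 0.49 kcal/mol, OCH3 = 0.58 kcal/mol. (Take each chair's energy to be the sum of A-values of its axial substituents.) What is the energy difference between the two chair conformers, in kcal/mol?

1.07 kcal/mol

C1 and C2 have opposite parity, so for the trans isomer the two substituents are e,e in one chair and a,a in the other.
Chair I (ethynyl axial, methoxy axial): E = 1.07 kcal/mol.
Chair II (ethynyl equatorial, methoxy equatorial): E = 0.00 kcal/mol.
ΔE = 1.07 − 0.00 = 1.07 kcal/mol; chair II is more stable.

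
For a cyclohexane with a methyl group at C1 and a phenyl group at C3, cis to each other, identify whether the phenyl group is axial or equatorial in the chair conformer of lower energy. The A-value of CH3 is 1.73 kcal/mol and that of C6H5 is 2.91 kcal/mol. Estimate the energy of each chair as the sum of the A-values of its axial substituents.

C1 and C3 have the same parity, so for the cis isomer the two substituents are e,e in one chair and a,a in the other.
Chair I (methyl axial, phenyl axial): E = 4.64 kcal/mol.
Chair II (methyl equatorial, phenyl equatorial): E = 0.00 kcal/mol.
Chair II is the more stable (lower-energy) conformer, and in that chair the phenyl group is equatorial.

equatorial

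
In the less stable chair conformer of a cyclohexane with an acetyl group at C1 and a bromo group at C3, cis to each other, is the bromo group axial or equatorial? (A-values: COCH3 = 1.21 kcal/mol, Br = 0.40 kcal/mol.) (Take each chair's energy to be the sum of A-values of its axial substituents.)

axial

C1 and C3 have the same parity, so for the cis isomer the two substituents are e,e in one chair and a,a in the other.
Chair I (acetyl axial, bromo axial): E = 1.61 kcal/mol.
Chair II (acetyl equatorial, bromo equatorial): E = 0.00 kcal/mol.
Chair I is the less stable (higher-energy) conformer, and in that chair the bromo group is axial.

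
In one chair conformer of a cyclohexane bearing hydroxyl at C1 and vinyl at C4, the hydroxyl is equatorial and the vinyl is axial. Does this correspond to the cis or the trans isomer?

cis

C1 and C4 have opposite parity, so their axial bonds point in opposite directions.
With opposite-parity carbons, two substituents on the same face are one axial and one equatorial; opposite faces give both axial or both equatorial.
Here the groups are equatorial/axial → same face → cis.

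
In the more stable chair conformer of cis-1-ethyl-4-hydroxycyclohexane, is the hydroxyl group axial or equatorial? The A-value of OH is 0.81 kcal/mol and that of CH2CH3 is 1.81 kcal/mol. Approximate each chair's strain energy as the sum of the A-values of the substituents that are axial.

C1 and C4 have opposite parity, so for the cis isomer the two substituents are one axial and one equatorial in each chair.
Chair I (hydroxyl axial, ethyl equatorial): E = 0.81 kcal/mol.
Chair II (hydroxyl equatorial, ethyl axial): E = 1.81 kcal/mol.
Chair I is the more stable (lower-energy) conformer, and in that chair the hydroxyl group is axial.

axial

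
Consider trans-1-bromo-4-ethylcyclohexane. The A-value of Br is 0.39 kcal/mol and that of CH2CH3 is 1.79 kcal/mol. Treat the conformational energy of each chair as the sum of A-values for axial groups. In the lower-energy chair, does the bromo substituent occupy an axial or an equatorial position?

C1 and C4 have opposite parity, so for the trans isomer the two substituents are e,e in one chair and a,a in the other.
Chair I (bromo axial, ethyl axial): E = 2.18 kcal/mol.
Chair II (bromo equatorial, ethyl equatorial): E = 0.00 kcal/mol.
Chair II is the more stable (lower-energy) conformer, and in that chair the bromo group is equatorial.

equatorial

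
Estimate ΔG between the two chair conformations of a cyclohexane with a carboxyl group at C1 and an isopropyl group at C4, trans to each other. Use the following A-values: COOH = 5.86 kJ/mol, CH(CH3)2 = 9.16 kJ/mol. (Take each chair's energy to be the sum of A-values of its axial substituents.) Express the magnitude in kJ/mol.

15.02 kJ/mol

C1 and C4 have opposite parity, so for the trans isomer the two substituents are e,e in one chair and a,a in the other.
Chair I (carboxyl axial, isopropyl axial): E = 15.02 kJ/mol.
Chair II (carboxyl equatorial, isopropyl equatorial): E = 0.00 kJ/mol.
ΔE = 15.02 − 0.00 = 15.02 kJ/mol; chair II is more stable.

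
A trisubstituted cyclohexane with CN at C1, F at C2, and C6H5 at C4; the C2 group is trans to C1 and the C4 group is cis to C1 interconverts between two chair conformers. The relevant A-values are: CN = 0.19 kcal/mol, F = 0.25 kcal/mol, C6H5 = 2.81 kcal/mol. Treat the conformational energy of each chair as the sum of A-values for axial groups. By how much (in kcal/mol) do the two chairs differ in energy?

2.37 kcal/mol

Chair I (cyano axial, fluoro axial, phenyl equatorial): E = 0.44 kcal/mol.
Chair II (cyano equatorial, fluoro equatorial, phenyl axial): E = 2.81 kcal/mol.
ΔE = 2.81 − 0.44 = 2.37 kcal/mol; chair I is more stable.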